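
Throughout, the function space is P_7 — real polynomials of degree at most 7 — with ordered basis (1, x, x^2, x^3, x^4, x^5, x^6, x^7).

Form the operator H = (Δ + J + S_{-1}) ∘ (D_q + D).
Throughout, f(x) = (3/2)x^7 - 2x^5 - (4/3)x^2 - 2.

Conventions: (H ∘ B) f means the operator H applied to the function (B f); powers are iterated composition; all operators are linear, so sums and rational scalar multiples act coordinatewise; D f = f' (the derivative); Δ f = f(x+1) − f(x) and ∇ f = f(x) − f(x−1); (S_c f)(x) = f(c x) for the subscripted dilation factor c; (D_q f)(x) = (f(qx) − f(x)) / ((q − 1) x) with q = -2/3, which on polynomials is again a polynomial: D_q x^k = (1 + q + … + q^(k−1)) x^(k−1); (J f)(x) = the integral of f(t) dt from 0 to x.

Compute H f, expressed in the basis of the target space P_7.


g(x) = (2783/1701)x^7 + (2783/243)x^6 + (598/9)x^5 + (12995/81)x^4 + (44620/243)x^3 + (8269/81)x^2 + (2138/81)x - 733/243

D_q f = (463/486)x^6 - (110/81)x^4 - (4/9)x
D f = (21/2)x^6 - 10x^4 - (8/3)x
(D_q + D) f = (2783/243)x^6 - (920/81)x^4 - (28/9)x
Δ (D_q + D) f = (5566/81)x^5 + (13915/81)x^4 + (44620/243)x^3 + (8395/81)x^2 + (1886/81)x - 733/243
J (D_q + D) f = (2783/1701)x^7 - (184/81)x^5 - (14/9)x^2
S_{-1} (D_q + D) f = (2783/243)x^6 - (920/81)x^4 + (28/9)x
(Δ + J + S_{-1}) (D_q + D) f = (2783/1701)x^7 + (2783/243)x^6 + (598/9)x^5 + (12995/81)x^4 + (44620/243)x^3 + (8269/81)x^2 + (2138/81)x - 733/243


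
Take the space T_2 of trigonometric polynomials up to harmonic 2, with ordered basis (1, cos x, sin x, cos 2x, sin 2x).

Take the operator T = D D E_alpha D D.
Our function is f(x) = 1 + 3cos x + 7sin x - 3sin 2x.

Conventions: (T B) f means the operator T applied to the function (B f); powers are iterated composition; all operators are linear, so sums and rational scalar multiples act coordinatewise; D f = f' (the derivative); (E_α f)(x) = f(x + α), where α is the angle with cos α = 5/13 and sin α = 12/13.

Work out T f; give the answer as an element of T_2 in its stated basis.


g(x) = (99/13)cos x - (1/13)sin x - (5760/169)cos 2x + (5712/169)sin 2x

D f = 7cos x - 3sin x - 6cos 2x
D D f = -3cos x - 7sin x + 12sin 2x
E_alpha D D f = -(99/13)cos x + (1/13)sin x + (1440/169)cos 2x - (1428/169)sin 2x
D (E_alpha D D) f = (1/13)cos x + (99/13)sin x - (2856/169)cos 2x - (2880/169)sin 2x
D D (E_alpha D D) f = (99/13)cos x - (1/13)sin x - (5760/169)cos 2x + (5712/169)sin 2x


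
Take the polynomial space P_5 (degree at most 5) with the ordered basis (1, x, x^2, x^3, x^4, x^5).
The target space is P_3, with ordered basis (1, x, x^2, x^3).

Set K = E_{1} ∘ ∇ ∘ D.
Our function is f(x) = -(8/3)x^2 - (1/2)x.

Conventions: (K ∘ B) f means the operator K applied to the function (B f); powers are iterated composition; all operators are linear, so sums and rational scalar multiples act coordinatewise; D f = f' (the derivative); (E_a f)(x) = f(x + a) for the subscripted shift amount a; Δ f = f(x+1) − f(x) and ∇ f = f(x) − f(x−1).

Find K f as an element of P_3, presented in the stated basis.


D f = -(16/3)x - 1/2
∇ D f = -16/3
E_{1} ∇ D f = -16/3

g(x) = -16/3


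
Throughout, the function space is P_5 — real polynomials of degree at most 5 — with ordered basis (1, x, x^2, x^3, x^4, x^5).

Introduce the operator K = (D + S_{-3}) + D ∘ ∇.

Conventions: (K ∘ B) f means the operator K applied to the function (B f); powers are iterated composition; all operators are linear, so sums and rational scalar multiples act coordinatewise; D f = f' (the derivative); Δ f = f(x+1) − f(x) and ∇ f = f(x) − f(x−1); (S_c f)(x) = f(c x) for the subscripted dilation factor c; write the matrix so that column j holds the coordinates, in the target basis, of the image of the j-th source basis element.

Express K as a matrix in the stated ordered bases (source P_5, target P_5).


the matrix is [[1, 1, 2, -3, 4, -5]; [0, -3, 2, 6, -12, 20]; [0, 0, 9, 3, 12, -30]; [0, 0, 0, -27, 4, 20]; [0, 0, 0, 0, 81, 5]; [0, 0, 0, 0, 0, -243]] (rows listed top to bottom)

image of 1: 1
image of x: -3x + 1
image of x^2: 9x^2 + 2x + 2
image of x^3: -27x^3 + 3x^2 + 6x - 3
image of x^4: 81x^4 + 4x^3 + 12x^2 - 12x + 4
image of x^5: -243x^5 + 5x^4 + 20x^3 - 30x^2 + 20x - 5
each image's coordinates form column j of the matrix


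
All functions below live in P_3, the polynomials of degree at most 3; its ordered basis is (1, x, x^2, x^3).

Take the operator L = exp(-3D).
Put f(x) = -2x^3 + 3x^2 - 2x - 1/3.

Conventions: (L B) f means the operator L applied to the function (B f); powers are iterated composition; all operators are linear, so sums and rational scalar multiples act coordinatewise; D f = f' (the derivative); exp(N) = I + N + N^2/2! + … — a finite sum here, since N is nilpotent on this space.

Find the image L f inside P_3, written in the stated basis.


the result is g(x) = -2x^3 + 21x^2 - 74x + 260/3

order-1 term: 18x^2 - 18x + 6
order-2 term: -54x + 27
order-3 term: 54
the series for exp(-3D) f terminates at order 3
exp(-3D) f = -2x^3 + 21x^2 - 74x + 260/3


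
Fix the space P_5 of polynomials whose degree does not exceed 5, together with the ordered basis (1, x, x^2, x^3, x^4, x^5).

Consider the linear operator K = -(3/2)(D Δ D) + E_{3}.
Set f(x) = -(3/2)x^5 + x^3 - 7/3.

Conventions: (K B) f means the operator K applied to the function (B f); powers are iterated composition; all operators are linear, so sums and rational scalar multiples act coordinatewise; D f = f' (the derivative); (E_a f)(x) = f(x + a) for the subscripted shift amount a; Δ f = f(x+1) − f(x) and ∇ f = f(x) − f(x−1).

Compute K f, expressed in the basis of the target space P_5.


g(x) = -(3/2)x^5 - (45/2)x^4 - 134x^3 - 261x^2 - (891/2)x - 1823/6

D f = -(15/2)x^4 + 3x^2
Δ D f = -30x^3 - 45x^2 - 24x - 9/2
D Δ D f = -90x^2 - 90x - 24
(-(3/2)(D Δ D)) f = 135x^2 + 135x + 36
E_{3} f = -(3/2)x^5 - (45/2)x^4 - 134x^3 - 396x^2 - (1161/2)x - 2039/6
(-(3/2)(D Δ D) + E_{3}) f = -(3/2)x^5 - (45/2)x^4 - 134x^3 - 261x^2 - (891/2)x - 1823/6


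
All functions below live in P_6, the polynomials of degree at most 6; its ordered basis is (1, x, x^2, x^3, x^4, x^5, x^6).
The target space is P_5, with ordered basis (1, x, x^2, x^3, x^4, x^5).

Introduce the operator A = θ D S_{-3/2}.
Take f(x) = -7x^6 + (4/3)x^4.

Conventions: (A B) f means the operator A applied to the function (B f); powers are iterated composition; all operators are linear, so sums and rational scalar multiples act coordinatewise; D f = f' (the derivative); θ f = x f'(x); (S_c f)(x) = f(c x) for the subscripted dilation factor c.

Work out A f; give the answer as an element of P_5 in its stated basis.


the result is g(x) = -(76545/32)x^5 + 81x^3

S_{-3/2} f = -(5103/64)x^6 + (27/4)x^4
D S_{-3/2} f = -(15309/32)x^5 + 27x^3
θ D S_{-3/2} f = -(76545/32)x^5 + 81x^3


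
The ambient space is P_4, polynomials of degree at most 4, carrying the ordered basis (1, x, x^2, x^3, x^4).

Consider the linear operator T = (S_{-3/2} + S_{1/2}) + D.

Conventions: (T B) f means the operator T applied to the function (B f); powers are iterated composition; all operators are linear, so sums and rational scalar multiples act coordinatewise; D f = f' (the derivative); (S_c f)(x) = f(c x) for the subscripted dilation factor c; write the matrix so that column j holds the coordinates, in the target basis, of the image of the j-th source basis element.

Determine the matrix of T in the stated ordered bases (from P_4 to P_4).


image of 1: 2
image of x: -x + 1
image of x^2: (5/2)x^2 + 2x
image of x^3: -(13/4)x^3 + 3x^2
image of x^4: (41/8)x^4 + 4x^3
each image's coordinates form column j of the matrix

the matrix is [[2, 1, 0, 0, 0]; [0, -1, 2, 0, 0]; [0, 0, 5/2, 3, 0]; [0, 0, 0, -13/4, 4]; [0, 0, 0, 0, 41/8]] (rows listed top to bottom)


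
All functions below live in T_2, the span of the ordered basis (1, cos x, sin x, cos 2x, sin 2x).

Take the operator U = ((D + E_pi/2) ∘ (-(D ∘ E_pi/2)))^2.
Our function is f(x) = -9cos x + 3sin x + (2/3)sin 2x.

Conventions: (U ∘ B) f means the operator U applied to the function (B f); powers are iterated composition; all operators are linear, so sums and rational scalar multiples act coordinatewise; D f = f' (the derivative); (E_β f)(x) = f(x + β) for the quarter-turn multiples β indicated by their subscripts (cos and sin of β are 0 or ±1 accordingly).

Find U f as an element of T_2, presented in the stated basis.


E_pi/2 f = 3cos x + 9sin x - (2/3)sin 2x
D E_pi/2 f = 9cos x - 3sin x - (4/3)cos 2x
(-(D ∘ E_pi/2)) f = -9cos x + 3sin x + (4/3)cos 2x
D (-(D ∘ E_pi/2)) f = 3cos x + 9sin x - (8/3)sin 2x
E_pi/2 (-(D ∘ E_pi/2)) f = 3cos x + 9sin x - (4/3)cos 2x
(D + E_pi/2) (-(D ∘ E_pi/2)) f = 6cos x + 18sin x - (4/3)cos 2x - (8/3)sin 2x
E_pi/2 ((D + E_pi/2) ∘ (-(D ∘ E_pi/2))) f = 18cos x - 6sin x + (4/3)cos 2x + (8/3)sin 2x
D E_pi/2 ((D + E_pi/2) ∘ (-(D ∘ E_pi/2))) f = -6cos x - 18sin x + (16/3)cos 2x - (8/3)sin 2x
(-(D ∘ E_pi/2)) ((D + E_pi/2) ∘ (-(D ∘ E_pi/2))) f = 6cos x + 18sin x - (16/3)cos 2x + (8/3)sin 2x
D (-(D ∘ E_pi/2)) ((D + E_pi/2) ∘ (-(D ∘ E_pi/2))) f = 18cos x - 6sin x + (16/3)cos 2x + (32/3)sin 2x
E_pi/2 (-(D ∘ E_pi/2)) ((D + E_pi/2) ∘ (-(D ∘ E_pi/2))) f = 18cos x - 6sin x + (16/3)cos 2x - (8/3)sin 2x
(D + E_pi/2) (-(D ∘ E_pi/2)) ((D + E_pi/2) ∘ (-(D ∘ E_pi/2))) f = 36cos x - 12sin x + (32/3)cos 2x + 8sin 2x

the image equals g(x) = 36cos x - 12sin x + (32/3)cos 2x + 8sin 2x


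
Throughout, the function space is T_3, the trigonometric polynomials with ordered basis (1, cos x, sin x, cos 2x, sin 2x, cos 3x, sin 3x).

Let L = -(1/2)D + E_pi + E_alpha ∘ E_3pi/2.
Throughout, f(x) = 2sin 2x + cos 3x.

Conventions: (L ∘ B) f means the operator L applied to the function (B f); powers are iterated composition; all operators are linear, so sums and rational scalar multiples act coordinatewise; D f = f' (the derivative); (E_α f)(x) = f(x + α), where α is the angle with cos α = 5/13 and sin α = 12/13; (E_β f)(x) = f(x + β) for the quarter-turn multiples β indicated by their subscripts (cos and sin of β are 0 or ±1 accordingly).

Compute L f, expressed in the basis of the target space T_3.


the image equals g(x) = -(578/169)cos 2x + (576/169)sin 2x - (1369/2197)cos 3x + (10661/4394)sin 3x

D f = 4cos 2x - 3sin 3x
(-(1/2)D) f = -2cos 2x + (3/2)sin 3x
E_pi f = 2sin 2x - cos 3x
E_3pi/2 f = -2sin 2x - sin 3x
E_alpha E_3pi/2 f = -(240/169)cos 2x + (238/169)sin 2x + (828/2197)cos 3x + (2035/2197)sin 3x
(-(1/2)D + E_pi + E_alpha ∘ E_3pi/2) f = -(578/169)cos 2x + (576/169)sin 2x - (1369/2197)cos 3x + (10661/4394)sin 3x


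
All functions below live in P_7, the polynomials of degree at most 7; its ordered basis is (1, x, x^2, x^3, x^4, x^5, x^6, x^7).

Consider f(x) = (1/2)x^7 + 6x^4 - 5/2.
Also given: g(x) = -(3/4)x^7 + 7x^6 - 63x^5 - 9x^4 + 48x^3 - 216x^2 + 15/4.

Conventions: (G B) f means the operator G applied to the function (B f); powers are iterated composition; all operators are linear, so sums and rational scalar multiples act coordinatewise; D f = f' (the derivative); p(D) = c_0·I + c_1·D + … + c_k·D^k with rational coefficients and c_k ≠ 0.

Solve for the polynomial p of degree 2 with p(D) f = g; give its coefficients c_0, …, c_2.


D^0 f = (1/2)x^7 + 6x^4 - 5/2
D^1 f = (7/2)x^6 + 24x^3
D^2 f = 21x^5 + 72x^2
matching coefficients of g against c_0 f + c_1 Df + … from the top degree down determines the c_i
solution: c_0 = -3/2, c_1 = 2, c_2 = -3

p(D) = -(3/2)·I + 2·D − 3·D^2, i.e. c_0 = -3/2, c_1 = 2, c_2 = -3


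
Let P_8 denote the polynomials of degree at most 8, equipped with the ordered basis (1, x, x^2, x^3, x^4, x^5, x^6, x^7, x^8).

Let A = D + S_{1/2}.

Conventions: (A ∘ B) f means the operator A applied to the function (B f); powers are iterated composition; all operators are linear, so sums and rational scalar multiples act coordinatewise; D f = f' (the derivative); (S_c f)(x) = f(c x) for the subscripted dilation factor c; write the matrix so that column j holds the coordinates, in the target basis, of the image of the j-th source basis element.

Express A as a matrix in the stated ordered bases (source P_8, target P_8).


the matrix is [[1, 1, 0, 0, 0, 0, 0, 0, 0]; [0, 1/2, 2, 0, 0, 0, 0, 0, 0]; [0, 0, 1/4, 3, 0, 0, 0, 0, 0]; [0, 0, 0, 1/8, 4, 0, 0, 0, 0]; [0, 0, 0, 0, 1/16, 5, 0, 0, 0]; [0, 0, 0, 0, 0, 1/32, 6, 0, 0]; [0, 0, 0, 0, 0, 0, 1/64, 7, 0]; [0, 0, 0, 0, 0, 0, 0, 1/128, 8]; [0, 0, 0, 0, 0, 0, 0, 0, 1/256]] (rows listed top to bottom)

image of 1: 1
image of x: (1/2)x + 1
image of x^2: (1/4)x^2 + 2x
image of x^3: (1/8)x^3 + 3x^2
image of x^4: (1/16)x^4 + 4x^3
image of x^5: (1/32)x^5 + 5x^4
image of x^6: (1/64)x^6 + 6x^5
image of x^7: (1/128)x^7 + 7x^6
image of x^8: (1/256)x^8 + 8x^7
each image's coordinates form column j of the matrix


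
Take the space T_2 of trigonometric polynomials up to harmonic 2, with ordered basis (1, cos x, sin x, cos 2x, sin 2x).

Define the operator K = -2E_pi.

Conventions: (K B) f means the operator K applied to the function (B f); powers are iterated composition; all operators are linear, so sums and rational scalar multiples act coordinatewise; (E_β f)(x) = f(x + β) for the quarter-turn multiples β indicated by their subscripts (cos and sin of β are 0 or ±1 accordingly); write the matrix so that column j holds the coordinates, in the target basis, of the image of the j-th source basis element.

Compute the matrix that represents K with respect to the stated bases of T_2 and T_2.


image of 1: -2
image of cos x: 2cos x
image of sin x: 2sin x
image of cos 2x: -2cos 2x
image of sin 2x: -2sin 2x
each image's coordinates form column j of the matrix

the matrix is [[-2, 0, 0, 0, 0]; [0, 2, 0, 0, 0]; [0, 0, 2, 0, 0]; [0, 0, 0, -2, 0]; [0, 0, 0, 0, -2]] (rows listed top to bottom)


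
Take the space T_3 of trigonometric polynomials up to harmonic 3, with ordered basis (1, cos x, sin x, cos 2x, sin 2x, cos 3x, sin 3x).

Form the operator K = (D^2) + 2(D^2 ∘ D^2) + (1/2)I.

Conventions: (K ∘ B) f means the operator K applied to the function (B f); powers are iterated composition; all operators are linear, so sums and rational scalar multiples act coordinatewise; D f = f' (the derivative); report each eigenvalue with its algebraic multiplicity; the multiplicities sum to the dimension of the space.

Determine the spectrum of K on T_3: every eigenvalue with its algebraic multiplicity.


image of 1: 1/2
image of cos x: (3/2)cos x
image of sin x: (3/2)sin x
image of cos 2x: (57/2)cos 2x
image of sin 2x: (57/2)sin 2x
image of cos 3x: (307/2)cos 3x
image of sin 3x: (307/2)sin 3x
the matrix is diagonal; its diagonal is (1/2, 3/2, 3/2, 57/2, 57/2, 307/2, 307/2)
for a triangular matrix the eigenvalues are the diagonal entries, with algebraic multiplicity their repetition count

λ = 1/2 (multiplicity 1), λ = 3/2 (multiplicity 2), λ = 57/2 (multiplicity 2), λ = 307/2 (multiplicity 2)


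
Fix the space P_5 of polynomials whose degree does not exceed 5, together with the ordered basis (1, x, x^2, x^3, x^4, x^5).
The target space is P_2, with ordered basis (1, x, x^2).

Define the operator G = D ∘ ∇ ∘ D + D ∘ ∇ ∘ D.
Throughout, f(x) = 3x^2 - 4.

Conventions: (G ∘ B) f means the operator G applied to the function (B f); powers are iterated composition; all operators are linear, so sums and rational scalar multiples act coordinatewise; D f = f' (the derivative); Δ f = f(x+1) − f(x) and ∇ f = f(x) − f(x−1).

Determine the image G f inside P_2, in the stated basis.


D f = 6x
∇ D f = 6
D ∇ D f = 0
D f = 6x
∇ D f = 6
D ∇ D f = 0
(D ∘ ∇ ∘ D + D ∘ ∇ ∘ D) f = 0

the result is g(x) = 0


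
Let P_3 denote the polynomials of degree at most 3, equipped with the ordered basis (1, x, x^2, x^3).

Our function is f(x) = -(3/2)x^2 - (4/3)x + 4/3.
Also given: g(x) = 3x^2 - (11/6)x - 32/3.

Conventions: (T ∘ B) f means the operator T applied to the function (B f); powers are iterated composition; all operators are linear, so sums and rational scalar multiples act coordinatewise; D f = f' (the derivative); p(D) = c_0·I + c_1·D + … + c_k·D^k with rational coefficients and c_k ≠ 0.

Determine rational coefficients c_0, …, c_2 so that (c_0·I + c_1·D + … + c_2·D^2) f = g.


D^0 f = -(3/2)x^2 - (4/3)x + 4/3
D^1 f = -3x - 4/3
D^2 f = -3
matching coefficients of g against c_0 f + c_1 Df + … from the top degree down determines the c_i
solution: c_0 = -2, c_1 = 3/2, c_2 = 2

c_0 = -2, c_1 = 3/2, c_2 = 2


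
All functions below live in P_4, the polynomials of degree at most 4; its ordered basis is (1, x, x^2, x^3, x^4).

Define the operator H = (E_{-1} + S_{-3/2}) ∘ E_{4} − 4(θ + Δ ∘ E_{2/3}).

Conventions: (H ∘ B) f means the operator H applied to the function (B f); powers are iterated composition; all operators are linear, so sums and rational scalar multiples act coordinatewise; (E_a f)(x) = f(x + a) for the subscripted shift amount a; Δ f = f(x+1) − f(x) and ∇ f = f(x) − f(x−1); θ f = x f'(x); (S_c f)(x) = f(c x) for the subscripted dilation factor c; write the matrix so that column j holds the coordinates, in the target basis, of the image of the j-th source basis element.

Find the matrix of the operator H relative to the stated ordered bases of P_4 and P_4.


image of 1: 2
image of x: -(9/2)x + 3
image of x^2: -(19/4)x^2 - 14x + 47/3
image of x^3: -(115/8)x^3 + 24x^2 - 73x + 221/3
image of x^4: -(159/16)x^4 - 58x^3 + 214x^2 - (1036/3)x + 8287/27
each image's coordinates form column j of the matrix

the matrix is [[2, 3, 47/3, 221/3, 8287/27]; [0, -9/2, -14, -73, -1036/3]; [0, 0, -19/4, 24, 214]; [0, 0, 0, -115/8, -58]; [0, 0, 0, 0, -159/16]] (rows listed top to bottom)


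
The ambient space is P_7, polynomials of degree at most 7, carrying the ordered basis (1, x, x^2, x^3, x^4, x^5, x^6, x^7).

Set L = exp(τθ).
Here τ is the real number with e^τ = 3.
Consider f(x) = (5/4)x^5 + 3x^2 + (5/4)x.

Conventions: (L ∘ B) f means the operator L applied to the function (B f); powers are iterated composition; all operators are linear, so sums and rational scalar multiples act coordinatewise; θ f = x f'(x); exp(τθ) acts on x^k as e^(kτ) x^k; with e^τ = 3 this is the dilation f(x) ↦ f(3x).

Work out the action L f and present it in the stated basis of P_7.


the image equals g(x) = (1215/4)x^5 + 27x^2 + (15/4)x

exp(τθ) x^k = e^(kτ) x^k; with e^τ = 3 this sends x^k to 3^k x^k
x ↦ 3 x
x^2 ↦ 9 x^2
x^5 ↦ 243 x^5
applying this coordinatewise to f: exp(τθ) f = (1215/4)x^5 + 27x^2 + (15/4)x


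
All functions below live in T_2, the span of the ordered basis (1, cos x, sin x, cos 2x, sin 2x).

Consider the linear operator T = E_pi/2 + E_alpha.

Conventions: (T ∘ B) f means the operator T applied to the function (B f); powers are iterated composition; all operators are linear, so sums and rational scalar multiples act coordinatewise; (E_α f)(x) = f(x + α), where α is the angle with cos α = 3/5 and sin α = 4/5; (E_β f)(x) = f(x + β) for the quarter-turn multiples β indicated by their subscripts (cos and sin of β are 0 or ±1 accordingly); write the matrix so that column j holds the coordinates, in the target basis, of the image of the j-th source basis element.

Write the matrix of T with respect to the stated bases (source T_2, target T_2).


image of 1: 2
image of cos x: (3/5)cos x - (9/5)sin x
image of sin x: (9/5)cos x + (3/5)sin x
image of cos 2x: -(32/25)cos 2x - (24/25)sin 2x
image of sin 2x: (24/25)cos 2x - (32/25)sin 2x
each image's coordinates form column j of the matrix

the matrix is [[2, 0, 0, 0, 0]; [0, 3/5, 9/5, 0, 0]; [0, -9/5, 3/5, 0, 0]; [0, 0, 0, -32/25, 24/25]; [0, 0, 0, -24/25, -32/25]] (rows listed top to bottom)


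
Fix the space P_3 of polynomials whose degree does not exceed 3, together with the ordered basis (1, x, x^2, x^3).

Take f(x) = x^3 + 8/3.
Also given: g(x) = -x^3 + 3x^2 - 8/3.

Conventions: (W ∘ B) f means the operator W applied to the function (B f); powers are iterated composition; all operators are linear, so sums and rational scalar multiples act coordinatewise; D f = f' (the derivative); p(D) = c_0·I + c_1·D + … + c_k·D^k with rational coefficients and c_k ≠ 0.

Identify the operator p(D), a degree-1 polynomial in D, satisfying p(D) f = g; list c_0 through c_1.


D^0 f = x^3 + 8/3
D^1 f = 3x^2
matching coefficients of g against c_0 f + c_1 Df + … from the top degree down determines the c_i
solution: c_0 = -1, c_1 = 1

c_0 = -1, c_1 = 1


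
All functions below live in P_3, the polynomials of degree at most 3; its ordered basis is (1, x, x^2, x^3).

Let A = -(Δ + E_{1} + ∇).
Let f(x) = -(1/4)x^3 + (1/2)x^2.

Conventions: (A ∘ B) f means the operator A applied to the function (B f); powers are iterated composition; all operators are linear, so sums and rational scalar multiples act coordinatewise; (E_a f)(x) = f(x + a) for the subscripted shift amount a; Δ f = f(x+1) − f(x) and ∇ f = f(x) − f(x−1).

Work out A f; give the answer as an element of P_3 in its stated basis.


Δ f = -(3/4)x^2 + (1/4)x + 1/4
E_{1} f = -(1/4)x^3 - (1/4)x^2 + (1/4)x + 1/4
∇ f = -(3/4)x^2 + (7/4)x - 3/4
(Δ + E_{1} + ∇) f = -(1/4)x^3 - (7/4)x^2 + (9/4)x - 1/4
(-(Δ + E_{1} + ∇)) f = (1/4)x^3 + (7/4)x^2 - (9/4)x + 1/4

the image equals g(x) = (1/4)x^3 + (7/4)x^2 - (9/4)x + 1/4


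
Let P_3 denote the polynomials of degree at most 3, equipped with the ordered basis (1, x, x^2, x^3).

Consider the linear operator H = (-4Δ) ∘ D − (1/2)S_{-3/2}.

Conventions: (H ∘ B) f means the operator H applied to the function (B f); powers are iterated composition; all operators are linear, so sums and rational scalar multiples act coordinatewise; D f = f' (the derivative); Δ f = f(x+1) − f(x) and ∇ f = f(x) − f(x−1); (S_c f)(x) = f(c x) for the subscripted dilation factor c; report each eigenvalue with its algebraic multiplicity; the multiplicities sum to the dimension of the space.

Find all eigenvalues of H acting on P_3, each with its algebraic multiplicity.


λ = -9/8 (multiplicity 1), λ = -1/2 (multiplicity 1), λ = 3/4 (multiplicity 1), λ = 27/16 (multiplicity 1)

image of 1: -1/2
image of x: (3/4)x
image of x^2: -(9/8)x^2 - 8
image of x^3: (27/16)x^3 - 24x - 12
the matrix is upper triangular; its diagonal is (-1/2, 3/4, -9/8, 27/16)
for a triangular matrix the eigenvalues are the diagonal entries, with algebraic multiplicity their repetition count


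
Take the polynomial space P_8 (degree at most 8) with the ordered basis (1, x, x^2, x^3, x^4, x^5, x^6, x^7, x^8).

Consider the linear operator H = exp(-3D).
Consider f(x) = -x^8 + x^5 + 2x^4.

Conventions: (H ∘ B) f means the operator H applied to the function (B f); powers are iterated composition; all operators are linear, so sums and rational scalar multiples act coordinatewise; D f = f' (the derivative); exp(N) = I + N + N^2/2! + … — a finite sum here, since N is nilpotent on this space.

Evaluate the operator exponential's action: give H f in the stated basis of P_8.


order-1 term: 24x^7 - 15x^4 - 24x^3
order-2 term: -252x^6 + 90x^3 + 108x^2
order-3 term: 1512x^5 - 270x^2 - 216x
order-4 term: -5670x^4 + 405x + 162
order-5 term: 13608x^3 - 243
order-6 term: -20412x^2
order-7 term: 17496x
order-8 term: -6561
the series for exp(-3D) f terminates at order 8
exp(-3D) f = -x^8 + 24x^7 - 252x^6 + 1513x^5 - 5683x^4 + 13674x^3 - 20574x^2 + 17685x - 6642

the result is g(x) = -x^8 + 24x^7 - 252x^6 + 1513x^5 - 5683x^4 + 13674x^3 - 20574x^2 + 17685x - 6642


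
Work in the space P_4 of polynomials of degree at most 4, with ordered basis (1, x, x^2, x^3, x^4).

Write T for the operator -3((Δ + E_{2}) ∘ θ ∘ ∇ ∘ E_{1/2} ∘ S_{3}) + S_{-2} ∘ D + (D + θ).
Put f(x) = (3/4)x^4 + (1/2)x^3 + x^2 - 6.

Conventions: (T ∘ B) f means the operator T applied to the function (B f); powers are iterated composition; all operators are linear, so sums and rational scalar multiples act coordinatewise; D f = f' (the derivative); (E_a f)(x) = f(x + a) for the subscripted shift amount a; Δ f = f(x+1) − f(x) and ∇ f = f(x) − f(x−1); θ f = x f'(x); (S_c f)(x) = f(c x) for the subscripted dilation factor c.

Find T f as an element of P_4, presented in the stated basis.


g(x) = 3x^4 - (4413/2)x^3 - (39833/2)x^2 - (138005/4)x - 86427/4

S_{3} f = (243/4)x^4 + (27/2)x^3 + 9x^2 - 6
E_{1/2} S_{3} f = (243/4)x^4 + 135x^3 + (963/8)x^2 + (99/2)x + 111/64
∇ E_{1/2} S_{3} f = 243x^3 + (81/2)x^2 + (315/4)x + 27/8
θ (∇ ∘ E_{1/2} ∘ S_{3}) f = 729x^3 + 81x^2 + (315/4)x
Δ θ (∇ ∘ E_{1/2} ∘ S_{3}) f = 2187x^2 + 2349x + 3555/4
E_{2} θ (∇ ∘ E_{1/2} ∘ S_{3}) f = 729x^3 + 4455x^2 + (36603/4)x + 12627/2
(Δ + E_{2}) θ (∇ ∘ E_{1/2} ∘ S_{3}) f = 729x^3 + 6642x^2 + (45999/4)x + 28809/4
(-3((Δ + E_{2}) ∘ θ ∘ ∇ ∘ E_{1/2} ∘ S_{3})) f = -2187x^3 - 19926x^2 - (137997/4)x - 86427/4
D f = 3x^3 + (3/2)x^2 + 2x
S_{-2} D f = -24x^3 + 6x^2 - 4x
D f = 3x^3 + (3/2)x^2 + 2x
θ f = 3x^4 + (3/2)x^3 + 2x^2
(D + θ) f = 3x^4 + (9/2)x^3 + (7/2)x^2 + 2x
(-3((Δ + E_{2}) ∘ θ ∘ ∇ ∘ E_{1/2} ∘ S_{3}) + S_{-2} ∘ D + (D + θ)) f = 3x^4 - (4413/2)x^3 - (39833/2)x^2 - (138005/4)x - 86427/4


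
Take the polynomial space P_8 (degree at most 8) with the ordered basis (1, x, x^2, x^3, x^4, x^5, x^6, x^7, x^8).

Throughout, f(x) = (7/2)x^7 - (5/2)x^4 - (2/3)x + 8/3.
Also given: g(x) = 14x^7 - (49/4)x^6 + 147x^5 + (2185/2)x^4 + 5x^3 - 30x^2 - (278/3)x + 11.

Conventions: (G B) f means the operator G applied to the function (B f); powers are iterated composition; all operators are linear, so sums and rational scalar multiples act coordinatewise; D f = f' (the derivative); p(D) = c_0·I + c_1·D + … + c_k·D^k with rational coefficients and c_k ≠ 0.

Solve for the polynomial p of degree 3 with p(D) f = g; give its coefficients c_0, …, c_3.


p(D) = 4·I − (1/2)·D + D^2 + (3/2)·D^3, i.e. c_0 = 4, c_1 = -1/2, c_2 = 1, c_3 = 3/2

D^0 f = (7/2)x^7 - (5/2)x^4 - (2/3)x + 8/3
D^1 f = (49/2)x^6 - 10x^3 - 2/3
D^2 f = 147x^5 - 30x^2
D^3 f = 735x^4 - 60x
matching coefficients of g against c_0 f + c_1 Df + … from the top degree down determines the c_i
solution: c_0 = 4, c_1 = -1/2, c_2 = 1, c_3 = 3/2


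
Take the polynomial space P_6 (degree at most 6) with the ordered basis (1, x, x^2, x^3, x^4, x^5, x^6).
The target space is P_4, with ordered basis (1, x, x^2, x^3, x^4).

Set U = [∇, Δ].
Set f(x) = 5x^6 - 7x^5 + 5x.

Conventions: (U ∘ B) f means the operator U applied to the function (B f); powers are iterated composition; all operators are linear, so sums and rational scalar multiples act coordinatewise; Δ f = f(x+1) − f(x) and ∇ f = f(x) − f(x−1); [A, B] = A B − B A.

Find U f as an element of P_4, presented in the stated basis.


the image equals g(x) = 0

Δ f = 30x^5 + 40x^4 + 30x^3 + 5x^2 - 5x + 3
∇ Δ f = 150x^4 - 140x^3 + 150x^2 - 70x + 10
∇ f = 30x^5 - 110x^4 + 170x^3 - 145x^2 + 65x - 7
Δ ∇ f = 150x^4 - 140x^3 + 150x^2 - 70x + 10
[∇, Δ] f = 0


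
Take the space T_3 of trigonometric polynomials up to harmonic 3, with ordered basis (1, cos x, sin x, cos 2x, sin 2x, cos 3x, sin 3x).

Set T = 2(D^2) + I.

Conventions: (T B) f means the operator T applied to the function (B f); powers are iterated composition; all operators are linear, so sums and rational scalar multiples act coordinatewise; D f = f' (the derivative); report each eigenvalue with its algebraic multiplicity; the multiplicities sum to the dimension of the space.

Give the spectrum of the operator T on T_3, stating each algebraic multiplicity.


λ = -17 (multiplicity 2), λ = -7 (multiplicity 2), λ = -1 (multiplicity 2), λ = 1 (multiplicity 1)

image of 1: 1
image of cos x: -cos x
image of sin x: -sin x
image of cos 2x: -7cos 2x
image of sin 2x: -7sin 2x
image of cos 3x: -17cos 3x
image of sin 3x: -17sin 3x
the matrix is diagonal; its diagonal is (1, -1, -1, -7, -7, -17, -17)
for a triangular matrix the eigenvalues are the diagonal entries, with algebraic multiplicity their repetition count


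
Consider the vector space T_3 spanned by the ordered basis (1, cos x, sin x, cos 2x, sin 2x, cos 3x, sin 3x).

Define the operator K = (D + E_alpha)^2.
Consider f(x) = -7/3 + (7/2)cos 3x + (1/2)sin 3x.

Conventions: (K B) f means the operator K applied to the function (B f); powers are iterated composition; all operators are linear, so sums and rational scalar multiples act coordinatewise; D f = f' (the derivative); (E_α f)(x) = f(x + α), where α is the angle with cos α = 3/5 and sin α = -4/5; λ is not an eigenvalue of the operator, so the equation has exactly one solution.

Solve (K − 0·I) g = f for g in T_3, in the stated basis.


write g with unknown coordinates in the stated basis and equate coefficients in (K − 0·I) g = f
solving from the highest basis element down gives g = -7/3 - (296825/972196)cos 3x - (319025/972196)sin 3x
check: K g = -7/3 + (7/2)cos 3x + (1/2)sin 3x
so K g − 0·g = -7/3 + (7/2)cos 3x + (1/2)sin 3x = f ✓

g(x) = -7/3 - (296825/972196)cos 3x - (319025/972196)sin 3x


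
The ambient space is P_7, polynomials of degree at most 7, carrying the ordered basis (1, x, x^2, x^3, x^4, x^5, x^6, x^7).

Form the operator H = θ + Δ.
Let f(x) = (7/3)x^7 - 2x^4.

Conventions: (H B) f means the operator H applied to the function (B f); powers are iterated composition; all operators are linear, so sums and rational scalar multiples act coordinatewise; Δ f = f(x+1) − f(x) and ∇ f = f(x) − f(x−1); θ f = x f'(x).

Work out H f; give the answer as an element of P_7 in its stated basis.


the image equals g(x) = (49/3)x^7 + (49/3)x^6 + 49x^5 + (221/3)x^4 + (221/3)x^3 + 37x^2 + (25/3)x + 1/3

θ f = (49/3)x^7 - 8x^4
Δ f = (49/3)x^6 + 49x^5 + (245/3)x^4 + (221/3)x^3 + 37x^2 + (25/3)x + 1/3
(θ + Δ) f = (49/3)x^7 + (49/3)x^6 + 49x^5 + (221/3)x^4 + (221/3)x^3 + 37x^2 + (25/3)x + 1/3


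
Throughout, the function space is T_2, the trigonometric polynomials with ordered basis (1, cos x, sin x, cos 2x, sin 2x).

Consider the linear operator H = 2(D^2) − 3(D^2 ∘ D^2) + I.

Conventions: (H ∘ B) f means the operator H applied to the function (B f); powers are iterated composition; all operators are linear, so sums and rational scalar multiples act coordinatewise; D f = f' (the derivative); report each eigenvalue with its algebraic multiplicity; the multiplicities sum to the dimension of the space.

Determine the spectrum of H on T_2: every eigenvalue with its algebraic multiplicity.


λ = -55 (multiplicity 2), λ = -4 (multiplicity 2), λ = 1 (multiplicity 1)

image of 1: 1
image of cos x: -4cos x
image of sin x: -4sin x
image of cos 2x: -55cos 2x
image of sin 2x: -55sin 2x
the matrix is diagonal; its diagonal is (1, -4, -4, -55, -55)
for a triangular matrix the eigenvalues are the diagonal entries, with algebraic multiplicity their repetition count


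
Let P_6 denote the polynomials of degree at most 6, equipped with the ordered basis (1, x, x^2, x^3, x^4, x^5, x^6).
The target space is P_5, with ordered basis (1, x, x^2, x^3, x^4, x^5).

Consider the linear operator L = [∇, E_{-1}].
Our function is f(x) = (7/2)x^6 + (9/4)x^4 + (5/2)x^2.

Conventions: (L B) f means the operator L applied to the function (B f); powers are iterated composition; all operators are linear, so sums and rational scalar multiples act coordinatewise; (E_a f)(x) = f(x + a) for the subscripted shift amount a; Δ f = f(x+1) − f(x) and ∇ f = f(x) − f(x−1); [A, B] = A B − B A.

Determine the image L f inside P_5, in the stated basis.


g(x) = 0

E_{-1} f = (7/2)x^6 - 21x^5 + (219/4)x^4 - 79x^3 + (137/2)x^2 - 35x + 33/4
∇ E_{-1} f = 21x^5 - (315/2)x^4 + 499x^3 - 828x^2 + 719x - 1047/4
∇ f = 21x^5 - (105/2)x^4 + 79x^3 - 66x^2 + 35x - 33/4
E_{-1} ∇ f = 21x^5 - (315/2)x^4 + 499x^3 - 828x^2 + 719x - 1047/4
[∇, E_{-1}] f = 0


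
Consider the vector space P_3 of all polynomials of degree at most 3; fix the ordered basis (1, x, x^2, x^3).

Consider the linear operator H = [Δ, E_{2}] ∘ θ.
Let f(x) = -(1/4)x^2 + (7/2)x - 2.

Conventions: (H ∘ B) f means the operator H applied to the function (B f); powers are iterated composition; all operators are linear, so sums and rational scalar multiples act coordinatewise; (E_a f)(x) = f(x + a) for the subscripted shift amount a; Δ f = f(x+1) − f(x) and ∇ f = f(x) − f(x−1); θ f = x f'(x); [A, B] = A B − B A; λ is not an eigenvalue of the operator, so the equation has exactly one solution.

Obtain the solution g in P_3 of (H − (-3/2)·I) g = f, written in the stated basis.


write g with unknown coordinates in the stated basis and equate coefficients in (H − (-3/2)·I) g = f
solving from the highest basis element down gives g = -(1/6)x^2 + (7/3)x - 4/3
check: H g = 0
so H g − (-3/2)·g = -(1/4)x^2 + (7/2)x - 2 = f ✓

g(x) = -(1/6)x^2 + (7/3)x - 4/3


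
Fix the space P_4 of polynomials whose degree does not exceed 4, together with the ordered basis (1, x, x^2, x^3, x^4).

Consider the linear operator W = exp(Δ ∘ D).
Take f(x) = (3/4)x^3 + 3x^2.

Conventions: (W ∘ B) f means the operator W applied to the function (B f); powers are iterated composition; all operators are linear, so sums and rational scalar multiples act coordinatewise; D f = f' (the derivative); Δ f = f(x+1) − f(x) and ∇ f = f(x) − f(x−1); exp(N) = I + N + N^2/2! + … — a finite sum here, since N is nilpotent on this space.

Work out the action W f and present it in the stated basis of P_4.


order-1 term: (9/2)x + 33/4
the series for exp(Δ ∘ D) f terminates at order 1
exp(Δ ∘ D) f = (3/4)x^3 + 3x^2 + (9/2)x + 33/4

the result is g(x) = (3/4)x^3 + 3x^2 + (9/2)x + 33/4


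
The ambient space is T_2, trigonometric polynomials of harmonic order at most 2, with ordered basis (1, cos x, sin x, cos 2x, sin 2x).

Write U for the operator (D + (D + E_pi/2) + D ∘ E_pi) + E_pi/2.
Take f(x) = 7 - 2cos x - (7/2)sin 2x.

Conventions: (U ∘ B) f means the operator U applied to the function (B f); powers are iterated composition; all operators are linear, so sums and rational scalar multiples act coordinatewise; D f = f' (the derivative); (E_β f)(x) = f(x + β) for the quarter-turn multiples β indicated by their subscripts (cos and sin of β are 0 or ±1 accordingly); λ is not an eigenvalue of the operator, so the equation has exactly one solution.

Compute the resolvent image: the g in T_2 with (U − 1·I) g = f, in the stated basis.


write g with unknown coordinates in the stated basis and equate coefficients in (U − 1·I) g = f
solving from the highest basis element down gives g = 7 + (1/5)cos x - (3/5)sin x + (7/15)cos 2x + (7/30)sin 2x
check: U g = 14 - (9/5)cos x - (3/5)sin x + (7/15)cos 2x - (49/15)sin 2x
so U g − 1·g = 7 - 2cos x - (7/2)sin 2x = f ✓

g(x) = 7 + (1/5)cos x - (3/5)sin x + (7/15)cos 2x + (7/30)sin 2x


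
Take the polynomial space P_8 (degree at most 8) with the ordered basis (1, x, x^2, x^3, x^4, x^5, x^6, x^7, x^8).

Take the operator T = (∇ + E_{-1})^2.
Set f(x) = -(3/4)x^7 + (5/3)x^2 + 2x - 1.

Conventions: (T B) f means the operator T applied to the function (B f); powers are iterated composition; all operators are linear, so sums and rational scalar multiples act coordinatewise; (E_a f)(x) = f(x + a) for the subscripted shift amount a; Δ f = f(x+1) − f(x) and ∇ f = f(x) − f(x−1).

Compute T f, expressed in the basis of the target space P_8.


g(x) = -(3/4)x^7 + (5/3)x^2 + 2x - 1

∇ f = -(21/4)x^6 + (63/4)x^5 - (105/4)x^4 + (105/4)x^3 - (63/4)x^2 + (103/12)x - 5/12
E_{-1} f = -(3/4)x^7 + (21/4)x^6 - (63/4)x^5 + (105/4)x^4 - (105/4)x^3 + (209/12)x^2 - (79/12)x - 7/12
(∇ + E_{-1}) f = -(3/4)x^7 + (5/3)x^2 + 2x - 1
∇ (∇ + E_{-1}) f = -(21/4)x^6 + (63/4)x^5 - (105/4)x^4 + (105/4)x^3 - (63/4)x^2 + (103/12)x - 5/12
E_{-1} (∇ + E_{-1}) f = -(3/4)x^7 + (21/4)x^6 - (63/4)x^5 + (105/4)x^4 - (105/4)x^3 + (209/12)x^2 - (79/12)x - 7/12
(∇ + E_{-1}) (∇ + E_{-1}) f = -(3/4)x^7 + (5/3)x^2 + 2x - 1


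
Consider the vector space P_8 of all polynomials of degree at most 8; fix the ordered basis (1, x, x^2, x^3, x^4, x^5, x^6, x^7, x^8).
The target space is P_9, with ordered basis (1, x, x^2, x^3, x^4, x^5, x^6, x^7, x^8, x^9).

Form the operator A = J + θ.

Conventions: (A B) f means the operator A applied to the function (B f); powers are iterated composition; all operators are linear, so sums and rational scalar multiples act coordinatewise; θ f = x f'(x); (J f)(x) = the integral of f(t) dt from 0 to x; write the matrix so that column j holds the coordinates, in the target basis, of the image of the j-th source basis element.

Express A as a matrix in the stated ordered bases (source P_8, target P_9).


the matrix is [[0, 0, 0, 0, 0, 0, 0, 0, 0]; [1, 1, 0, 0, 0, 0, 0, 0, 0]; [0, 1/2, 2, 0, 0, 0, 0, 0, 0]; [0, 0, 1/3, 3, 0, 0, 0, 0, 0]; [0, 0, 0, 1/4, 4, 0, 0, 0, 0]; [0, 0, 0, 0, 1/5, 5, 0, 0, 0]; [0, 0, 0, 0, 0, 1/6, 6, 0, 0]; [0, 0, 0, 0, 0, 0, 1/7, 7, 0]; [0, 0, 0, 0, 0, 0, 0, 1/8, 8]; [0, 0, 0, 0, 0, 0, 0, 0, 1/9]] (rows listed top to bottom)

image of 1: x
image of x: (1/2)x^2 + x
image of x^2: (1/3)x^3 + 2x^2
image of x^3: (1/4)x^4 + 3x^3
image of x^4: (1/5)x^5 + 4x^4
image of x^5: (1/6)x^6 + 5x^5
image of x^6: (1/7)x^7 + 6x^6
image of x^7: (1/8)x^8 + 7x^7
image of x^8: (1/9)x^9 + 8x^8
each image's coordinates form column j of the matrix


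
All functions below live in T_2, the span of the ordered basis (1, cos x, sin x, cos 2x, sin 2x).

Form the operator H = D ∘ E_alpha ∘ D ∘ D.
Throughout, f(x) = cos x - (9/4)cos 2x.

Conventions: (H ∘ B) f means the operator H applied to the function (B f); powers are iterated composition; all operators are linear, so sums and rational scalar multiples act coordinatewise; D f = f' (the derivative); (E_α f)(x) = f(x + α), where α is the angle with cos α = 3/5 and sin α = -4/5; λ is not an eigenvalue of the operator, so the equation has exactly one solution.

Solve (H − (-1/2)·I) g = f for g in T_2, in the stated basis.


g(x) = -(2/3)cos x - (4/3)sin x + (3231/11314)cos 2x - (504/5657)sin 2x

write g with unknown coordinates in the stated basis and equate coefficients in (H − (-1/2)·I) g = f
solving from the highest basis element down gives g = -(2/3)cos x - (4/3)sin x + (3231/11314)cos 2x - (504/5657)sin 2x
check: H g = (4/3)cos x + (2/3)sin x - (13536/5657)cos 2x + (252/5657)sin 2x
so H g − (-1/2)·g = cos x - (9/4)cos 2x = f ✓


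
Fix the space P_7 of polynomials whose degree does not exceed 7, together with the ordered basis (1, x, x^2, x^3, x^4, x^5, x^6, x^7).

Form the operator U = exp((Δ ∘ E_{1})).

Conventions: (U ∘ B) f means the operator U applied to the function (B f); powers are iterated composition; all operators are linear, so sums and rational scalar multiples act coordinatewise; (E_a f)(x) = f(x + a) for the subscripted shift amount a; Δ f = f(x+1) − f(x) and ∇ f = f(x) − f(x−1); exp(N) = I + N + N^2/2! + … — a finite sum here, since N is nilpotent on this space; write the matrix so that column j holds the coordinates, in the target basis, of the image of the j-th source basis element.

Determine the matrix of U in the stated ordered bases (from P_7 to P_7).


image of 1: 1
image of x: x + 1
image of x^2: x^2 + 2x + 4
image of x^3: x^3 + 3x^2 + 12x + 17
image of x^4: x^4 + 4x^3 + 24x^2 + 68x + 89
image of x^5: x^5 + 5x^4 + 40x^3 + 170x^2 + 445x + 552
image of x^6: x^6 + 6x^5 + 60x^4 + 340x^3 + 1335x^2 + 3312x + 3895
image of x^7: x^7 + 7x^6 + 84x^5 + 595x^4 + 3115x^3 + 11592x^2 + 27265x + 30641
each image's coordinates form column j of the matrix

the matrix is [[1, 1, 4, 17, 89, 552, 3895, 30641]; [0, 1, 2, 12, 68, 445, 3312, 27265]; [0, 0, 1, 3, 24, 170, 1335, 11592]; [0, 0, 0, 1, 4, 40, 340, 3115]; [0, 0, 0, 0, 1, 5, 60, 595]; [0, 0, 0, 0, 0, 1, 6, 84]; [0, 0, 0, 0, 0, 0, 1, 7]; [0, 0, 0, 0, 0, 0, 0, 1]] (rows listed top to bottom)


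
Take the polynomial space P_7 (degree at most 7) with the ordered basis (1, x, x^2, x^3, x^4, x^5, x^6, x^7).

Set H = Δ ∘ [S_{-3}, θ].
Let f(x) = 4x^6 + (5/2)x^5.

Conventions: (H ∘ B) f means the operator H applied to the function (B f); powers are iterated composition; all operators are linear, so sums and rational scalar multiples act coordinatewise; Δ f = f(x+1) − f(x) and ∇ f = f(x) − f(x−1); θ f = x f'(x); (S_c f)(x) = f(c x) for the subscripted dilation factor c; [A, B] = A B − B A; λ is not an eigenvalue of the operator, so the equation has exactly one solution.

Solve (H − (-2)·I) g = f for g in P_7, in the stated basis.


write g with unknown coordinates in the stated basis and equate coefficients in (H − (-2)·I) g = f
solving from the highest basis element down gives g = 2x^6 + (5/4)x^5
check: H g = 0
so H g − (-2)·g = 4x^6 + (5/2)x^5 = f ✓

the image equals g(x) = 2x^6 + (5/4)x^5
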